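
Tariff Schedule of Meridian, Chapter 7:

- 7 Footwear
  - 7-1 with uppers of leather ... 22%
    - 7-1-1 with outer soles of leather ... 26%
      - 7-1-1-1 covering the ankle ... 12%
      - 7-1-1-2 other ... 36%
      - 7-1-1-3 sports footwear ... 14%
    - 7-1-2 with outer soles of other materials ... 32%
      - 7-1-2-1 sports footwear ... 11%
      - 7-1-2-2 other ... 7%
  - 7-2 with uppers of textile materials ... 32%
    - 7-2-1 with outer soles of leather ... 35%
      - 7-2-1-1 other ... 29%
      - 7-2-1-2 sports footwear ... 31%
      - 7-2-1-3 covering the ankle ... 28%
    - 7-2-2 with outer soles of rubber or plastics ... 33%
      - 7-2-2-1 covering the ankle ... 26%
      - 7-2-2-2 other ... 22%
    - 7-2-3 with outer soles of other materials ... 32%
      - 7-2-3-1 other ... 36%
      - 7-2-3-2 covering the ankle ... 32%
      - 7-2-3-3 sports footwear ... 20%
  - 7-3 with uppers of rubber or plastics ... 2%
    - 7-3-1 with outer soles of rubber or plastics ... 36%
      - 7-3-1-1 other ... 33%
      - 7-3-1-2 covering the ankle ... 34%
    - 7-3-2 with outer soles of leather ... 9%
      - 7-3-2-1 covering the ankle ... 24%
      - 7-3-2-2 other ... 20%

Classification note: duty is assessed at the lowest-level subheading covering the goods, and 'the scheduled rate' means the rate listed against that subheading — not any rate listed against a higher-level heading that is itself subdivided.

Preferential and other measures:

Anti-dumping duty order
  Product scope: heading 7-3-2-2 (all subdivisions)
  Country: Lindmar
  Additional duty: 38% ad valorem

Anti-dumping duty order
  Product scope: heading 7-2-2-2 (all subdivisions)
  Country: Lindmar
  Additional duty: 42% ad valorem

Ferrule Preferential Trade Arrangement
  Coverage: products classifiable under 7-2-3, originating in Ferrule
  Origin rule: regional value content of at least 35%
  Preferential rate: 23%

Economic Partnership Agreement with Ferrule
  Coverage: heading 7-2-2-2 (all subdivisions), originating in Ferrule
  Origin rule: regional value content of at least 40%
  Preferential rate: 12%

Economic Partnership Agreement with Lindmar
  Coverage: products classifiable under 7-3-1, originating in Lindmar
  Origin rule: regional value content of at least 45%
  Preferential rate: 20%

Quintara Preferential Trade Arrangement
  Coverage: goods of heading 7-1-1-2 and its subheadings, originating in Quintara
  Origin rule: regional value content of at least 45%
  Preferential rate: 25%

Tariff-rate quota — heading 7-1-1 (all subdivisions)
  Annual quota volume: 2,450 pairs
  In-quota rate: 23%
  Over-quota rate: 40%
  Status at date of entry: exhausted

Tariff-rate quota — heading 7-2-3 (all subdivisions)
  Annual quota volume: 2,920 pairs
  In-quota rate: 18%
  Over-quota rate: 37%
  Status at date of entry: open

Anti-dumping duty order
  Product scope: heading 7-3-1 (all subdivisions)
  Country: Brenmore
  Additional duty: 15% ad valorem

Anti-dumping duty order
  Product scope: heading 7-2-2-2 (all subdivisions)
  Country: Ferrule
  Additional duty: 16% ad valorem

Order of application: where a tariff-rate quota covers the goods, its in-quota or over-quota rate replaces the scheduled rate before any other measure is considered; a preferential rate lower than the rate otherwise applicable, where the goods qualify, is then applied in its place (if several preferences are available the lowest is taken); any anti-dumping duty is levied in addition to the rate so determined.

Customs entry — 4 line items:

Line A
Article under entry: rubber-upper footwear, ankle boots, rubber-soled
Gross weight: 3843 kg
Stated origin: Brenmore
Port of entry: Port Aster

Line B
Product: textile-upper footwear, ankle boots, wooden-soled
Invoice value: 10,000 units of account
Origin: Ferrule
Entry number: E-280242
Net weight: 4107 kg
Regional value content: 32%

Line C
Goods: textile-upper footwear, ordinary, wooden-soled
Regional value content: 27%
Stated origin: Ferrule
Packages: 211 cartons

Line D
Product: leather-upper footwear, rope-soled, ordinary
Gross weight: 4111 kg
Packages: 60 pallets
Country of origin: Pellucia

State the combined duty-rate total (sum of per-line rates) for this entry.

92%

Line A: rubber-upper → 7-3; rubber-soled → 7-3-1; ankle boots → 7-3-1-2. Scheduled 34%. anti-dumping (Brenmore, 7-3-1): +15%; total 34% + 15% = 49%. → 49%.
Line B: textile-upper → 7-2; wooden-soled → 7-2-3; ankle boots → 7-2-3-2. Scheduled 32%. quota on 7-2-3 open → in-quota 18%; Ferrule agreement on 7-2-3: RVC < 35%; Ferrule agreement on 7-2-2-2: 7-2-3-2 not covered. → 18%.
Line C: textile-upper → 7-2; wooden-soled → 7-2-3; ordinary → 7-2-3-1. Scheduled 36%. quota on 7-2-3 open → in-quota 18%; Ferrule agreement on 7-2-3: RVC < 35%; Ferrule agreement on 7-2-2-2: 7-2-3-1 not covered. → 18%.
Line D: leather-upper → 7-1; rope-soled → 7-1-2; ordinary → 7-1-2-2. Scheduled 7%. No special measure applies. → 7%.
Sum: 49% + 18% + 18% + 7% = 92%.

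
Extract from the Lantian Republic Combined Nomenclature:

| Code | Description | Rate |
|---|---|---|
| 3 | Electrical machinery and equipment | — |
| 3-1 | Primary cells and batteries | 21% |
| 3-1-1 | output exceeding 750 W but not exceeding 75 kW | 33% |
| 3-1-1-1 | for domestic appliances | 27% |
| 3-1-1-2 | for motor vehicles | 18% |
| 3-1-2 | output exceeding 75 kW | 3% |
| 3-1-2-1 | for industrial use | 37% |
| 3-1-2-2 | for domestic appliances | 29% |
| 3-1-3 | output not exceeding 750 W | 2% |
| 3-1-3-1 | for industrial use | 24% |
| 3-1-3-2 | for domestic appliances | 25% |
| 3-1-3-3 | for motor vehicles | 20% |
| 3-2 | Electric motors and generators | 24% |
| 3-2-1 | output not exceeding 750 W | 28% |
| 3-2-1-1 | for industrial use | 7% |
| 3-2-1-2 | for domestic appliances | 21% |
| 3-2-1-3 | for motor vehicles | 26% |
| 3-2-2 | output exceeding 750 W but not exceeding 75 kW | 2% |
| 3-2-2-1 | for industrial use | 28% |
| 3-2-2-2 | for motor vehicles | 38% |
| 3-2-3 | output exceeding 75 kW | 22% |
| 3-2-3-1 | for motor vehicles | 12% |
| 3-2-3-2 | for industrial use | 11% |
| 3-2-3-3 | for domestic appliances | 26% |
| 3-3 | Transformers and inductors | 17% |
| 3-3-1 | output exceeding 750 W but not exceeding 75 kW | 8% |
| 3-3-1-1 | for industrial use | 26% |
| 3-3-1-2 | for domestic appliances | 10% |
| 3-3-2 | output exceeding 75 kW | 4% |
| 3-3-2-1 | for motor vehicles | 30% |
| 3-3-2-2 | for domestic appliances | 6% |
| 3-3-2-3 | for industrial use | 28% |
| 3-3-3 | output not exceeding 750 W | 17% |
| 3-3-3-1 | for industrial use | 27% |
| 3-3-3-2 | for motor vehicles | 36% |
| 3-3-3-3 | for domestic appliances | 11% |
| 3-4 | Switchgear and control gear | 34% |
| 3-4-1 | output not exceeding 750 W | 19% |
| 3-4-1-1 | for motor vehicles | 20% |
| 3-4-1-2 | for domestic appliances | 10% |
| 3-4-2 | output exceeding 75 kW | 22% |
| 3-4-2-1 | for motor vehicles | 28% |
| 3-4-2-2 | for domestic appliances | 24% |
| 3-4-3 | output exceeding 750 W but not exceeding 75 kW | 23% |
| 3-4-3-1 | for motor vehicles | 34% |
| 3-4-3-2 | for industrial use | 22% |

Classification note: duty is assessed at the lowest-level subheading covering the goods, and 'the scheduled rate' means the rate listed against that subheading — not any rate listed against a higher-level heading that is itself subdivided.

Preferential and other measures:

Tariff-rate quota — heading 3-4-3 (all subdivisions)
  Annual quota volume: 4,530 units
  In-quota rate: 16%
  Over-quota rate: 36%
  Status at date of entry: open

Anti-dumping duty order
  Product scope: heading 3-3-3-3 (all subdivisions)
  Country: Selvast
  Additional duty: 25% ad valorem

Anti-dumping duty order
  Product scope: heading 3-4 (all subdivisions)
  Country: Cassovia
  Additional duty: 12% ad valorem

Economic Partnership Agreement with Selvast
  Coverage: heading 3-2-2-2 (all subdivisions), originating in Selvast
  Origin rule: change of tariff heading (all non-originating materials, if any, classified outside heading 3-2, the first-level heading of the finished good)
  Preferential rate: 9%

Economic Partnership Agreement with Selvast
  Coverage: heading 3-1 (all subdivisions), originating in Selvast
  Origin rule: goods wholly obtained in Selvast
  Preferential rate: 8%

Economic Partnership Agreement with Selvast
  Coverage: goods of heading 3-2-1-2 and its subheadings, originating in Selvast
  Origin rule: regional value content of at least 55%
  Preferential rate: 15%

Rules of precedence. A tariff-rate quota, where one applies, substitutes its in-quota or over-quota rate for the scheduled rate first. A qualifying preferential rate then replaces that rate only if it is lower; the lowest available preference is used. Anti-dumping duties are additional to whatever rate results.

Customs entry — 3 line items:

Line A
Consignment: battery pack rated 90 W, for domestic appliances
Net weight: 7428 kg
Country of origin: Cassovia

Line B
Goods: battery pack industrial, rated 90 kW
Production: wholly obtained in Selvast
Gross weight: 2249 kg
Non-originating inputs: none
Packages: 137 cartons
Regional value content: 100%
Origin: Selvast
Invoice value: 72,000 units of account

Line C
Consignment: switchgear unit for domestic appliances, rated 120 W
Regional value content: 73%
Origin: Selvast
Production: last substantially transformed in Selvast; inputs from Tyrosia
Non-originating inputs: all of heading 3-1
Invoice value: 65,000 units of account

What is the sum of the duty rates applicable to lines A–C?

43%

Line A: battery pack → 3-1; rated 90 W → 3-1-3; for domestic appliances → 3-1-3-2. Scheduled 25%. No special measure applies. → 25%.
Line B: battery pack → 3-1; rated 90 kW → 3-1-2; industrial → 3-1-2-1. Scheduled 37%. Selvast agreement on 3-2-2-2: 3-1-2-1 not covered; Selvast agreement on 3-1: wholly obtained → 8% available; Selvast agreement on 3-2-1-2: 3-1-2-1 not covered; preferential 8%. → 8%.
Line C: switchgear unit → 3-4; rated 120 W → 3-4-1; for domestic appliances → 3-4-1-2. Scheduled 10%. Selvast agreement on 3-2-2-2: 3-4-1-2 not covered; Selvast agreement on 3-1: 3-4-1-2 not covered; Selvast agreement on 3-2-1-2: 3-4-1-2 not covered. → 10%.
Sum: 25% + 8% + 10% = 43%.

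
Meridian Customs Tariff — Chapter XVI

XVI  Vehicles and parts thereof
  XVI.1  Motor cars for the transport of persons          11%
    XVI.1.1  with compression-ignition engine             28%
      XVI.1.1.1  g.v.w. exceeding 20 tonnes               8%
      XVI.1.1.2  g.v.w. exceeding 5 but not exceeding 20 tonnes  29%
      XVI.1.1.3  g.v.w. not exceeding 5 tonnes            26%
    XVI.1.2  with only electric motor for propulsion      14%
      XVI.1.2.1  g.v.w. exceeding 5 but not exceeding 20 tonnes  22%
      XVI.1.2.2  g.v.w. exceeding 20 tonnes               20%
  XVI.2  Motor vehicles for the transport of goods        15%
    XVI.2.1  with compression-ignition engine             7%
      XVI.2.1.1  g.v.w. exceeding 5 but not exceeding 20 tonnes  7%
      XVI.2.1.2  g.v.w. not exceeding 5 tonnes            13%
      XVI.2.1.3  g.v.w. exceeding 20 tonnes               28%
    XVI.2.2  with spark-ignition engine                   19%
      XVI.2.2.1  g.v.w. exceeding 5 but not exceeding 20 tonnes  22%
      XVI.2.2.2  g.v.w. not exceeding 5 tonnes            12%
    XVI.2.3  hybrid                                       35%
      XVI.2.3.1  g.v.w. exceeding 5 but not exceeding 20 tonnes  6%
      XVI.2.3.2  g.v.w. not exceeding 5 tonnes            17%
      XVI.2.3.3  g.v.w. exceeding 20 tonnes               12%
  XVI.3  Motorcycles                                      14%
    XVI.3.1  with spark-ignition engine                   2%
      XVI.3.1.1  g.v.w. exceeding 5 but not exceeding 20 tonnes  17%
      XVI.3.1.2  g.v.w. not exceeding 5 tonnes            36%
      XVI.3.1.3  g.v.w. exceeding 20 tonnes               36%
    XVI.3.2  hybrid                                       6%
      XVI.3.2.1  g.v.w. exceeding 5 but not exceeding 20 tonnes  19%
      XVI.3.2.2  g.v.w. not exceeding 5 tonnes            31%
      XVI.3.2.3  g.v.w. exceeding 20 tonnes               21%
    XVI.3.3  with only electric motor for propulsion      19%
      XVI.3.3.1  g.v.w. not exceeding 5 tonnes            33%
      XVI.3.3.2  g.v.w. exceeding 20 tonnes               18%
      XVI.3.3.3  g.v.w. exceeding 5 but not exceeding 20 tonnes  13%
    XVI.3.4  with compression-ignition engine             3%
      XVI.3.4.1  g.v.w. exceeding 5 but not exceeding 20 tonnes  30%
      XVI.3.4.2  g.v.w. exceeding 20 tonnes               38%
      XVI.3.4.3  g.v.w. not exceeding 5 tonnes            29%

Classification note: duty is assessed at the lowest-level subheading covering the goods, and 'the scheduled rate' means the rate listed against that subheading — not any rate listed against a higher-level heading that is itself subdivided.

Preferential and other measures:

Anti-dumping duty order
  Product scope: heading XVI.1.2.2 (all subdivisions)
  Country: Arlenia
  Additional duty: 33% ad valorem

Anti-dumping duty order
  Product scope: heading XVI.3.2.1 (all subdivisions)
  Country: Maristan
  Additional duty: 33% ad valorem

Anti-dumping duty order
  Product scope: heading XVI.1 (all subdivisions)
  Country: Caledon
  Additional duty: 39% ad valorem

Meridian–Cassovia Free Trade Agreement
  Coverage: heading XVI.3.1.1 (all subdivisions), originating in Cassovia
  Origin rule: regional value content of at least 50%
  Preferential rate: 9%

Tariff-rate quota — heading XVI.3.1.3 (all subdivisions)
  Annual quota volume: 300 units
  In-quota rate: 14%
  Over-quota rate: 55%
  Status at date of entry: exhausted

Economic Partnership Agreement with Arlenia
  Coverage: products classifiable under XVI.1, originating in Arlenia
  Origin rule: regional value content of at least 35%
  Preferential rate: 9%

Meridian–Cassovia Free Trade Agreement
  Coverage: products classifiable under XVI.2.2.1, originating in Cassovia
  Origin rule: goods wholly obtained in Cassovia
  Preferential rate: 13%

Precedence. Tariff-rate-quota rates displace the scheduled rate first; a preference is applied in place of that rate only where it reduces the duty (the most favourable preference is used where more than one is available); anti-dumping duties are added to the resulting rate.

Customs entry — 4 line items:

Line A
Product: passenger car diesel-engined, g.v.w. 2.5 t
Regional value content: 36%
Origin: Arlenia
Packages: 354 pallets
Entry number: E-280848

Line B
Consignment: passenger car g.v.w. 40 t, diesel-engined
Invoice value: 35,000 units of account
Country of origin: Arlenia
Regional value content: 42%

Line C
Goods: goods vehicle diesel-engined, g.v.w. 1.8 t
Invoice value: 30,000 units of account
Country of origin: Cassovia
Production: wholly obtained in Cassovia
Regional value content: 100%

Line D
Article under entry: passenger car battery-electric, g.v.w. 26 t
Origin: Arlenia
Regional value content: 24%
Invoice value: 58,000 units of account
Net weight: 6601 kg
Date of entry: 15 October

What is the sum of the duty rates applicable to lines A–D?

83%

Line A: passenger car → XVI.1; diesel-engined → XVI.1.1; g.v.w. 2.5 t → XVI.1.1.3. Scheduled 26%. Arlenia agreement on XVI.1: RVC ≥ 35% → 9% available; preferential 9%. → 9%.
Line B: passenger car → XVI.1; diesel-engined → XVI.1.1; g.v.w. 40 t → XVI.1.1.1. Scheduled 8%. Arlenia agreement on XVI.1: RVC ≥ 35% → 9% available; preference 9% not lower than 8% → no reduction. → 8%.
Line C: goods vehicle → XVI.2; diesel-engined → XVI.2.1; g.v.w. 1.8 t → XVI.2.1.2. Scheduled 13%. Cassovia agreement on XVI.3.1.1: XVI.2.1.2 not covered; Cassovia agreement on XVI.2.2.1: XVI.2.1.2 not covered. → 13%.
Line D: passenger car → XVI.1; battery-electric → XVI.1.2; g.v.w. 26 t → XVI.1.2.2. Scheduled 20%. Arlenia agreement on XVI.1: RVC < 35%; anti-dumping (Arlenia, XVI.1.2.2): +33%; total 20% + 33% = 53%. → 53%.
Sum: 9% + 8% + 13% + 53% = 83%.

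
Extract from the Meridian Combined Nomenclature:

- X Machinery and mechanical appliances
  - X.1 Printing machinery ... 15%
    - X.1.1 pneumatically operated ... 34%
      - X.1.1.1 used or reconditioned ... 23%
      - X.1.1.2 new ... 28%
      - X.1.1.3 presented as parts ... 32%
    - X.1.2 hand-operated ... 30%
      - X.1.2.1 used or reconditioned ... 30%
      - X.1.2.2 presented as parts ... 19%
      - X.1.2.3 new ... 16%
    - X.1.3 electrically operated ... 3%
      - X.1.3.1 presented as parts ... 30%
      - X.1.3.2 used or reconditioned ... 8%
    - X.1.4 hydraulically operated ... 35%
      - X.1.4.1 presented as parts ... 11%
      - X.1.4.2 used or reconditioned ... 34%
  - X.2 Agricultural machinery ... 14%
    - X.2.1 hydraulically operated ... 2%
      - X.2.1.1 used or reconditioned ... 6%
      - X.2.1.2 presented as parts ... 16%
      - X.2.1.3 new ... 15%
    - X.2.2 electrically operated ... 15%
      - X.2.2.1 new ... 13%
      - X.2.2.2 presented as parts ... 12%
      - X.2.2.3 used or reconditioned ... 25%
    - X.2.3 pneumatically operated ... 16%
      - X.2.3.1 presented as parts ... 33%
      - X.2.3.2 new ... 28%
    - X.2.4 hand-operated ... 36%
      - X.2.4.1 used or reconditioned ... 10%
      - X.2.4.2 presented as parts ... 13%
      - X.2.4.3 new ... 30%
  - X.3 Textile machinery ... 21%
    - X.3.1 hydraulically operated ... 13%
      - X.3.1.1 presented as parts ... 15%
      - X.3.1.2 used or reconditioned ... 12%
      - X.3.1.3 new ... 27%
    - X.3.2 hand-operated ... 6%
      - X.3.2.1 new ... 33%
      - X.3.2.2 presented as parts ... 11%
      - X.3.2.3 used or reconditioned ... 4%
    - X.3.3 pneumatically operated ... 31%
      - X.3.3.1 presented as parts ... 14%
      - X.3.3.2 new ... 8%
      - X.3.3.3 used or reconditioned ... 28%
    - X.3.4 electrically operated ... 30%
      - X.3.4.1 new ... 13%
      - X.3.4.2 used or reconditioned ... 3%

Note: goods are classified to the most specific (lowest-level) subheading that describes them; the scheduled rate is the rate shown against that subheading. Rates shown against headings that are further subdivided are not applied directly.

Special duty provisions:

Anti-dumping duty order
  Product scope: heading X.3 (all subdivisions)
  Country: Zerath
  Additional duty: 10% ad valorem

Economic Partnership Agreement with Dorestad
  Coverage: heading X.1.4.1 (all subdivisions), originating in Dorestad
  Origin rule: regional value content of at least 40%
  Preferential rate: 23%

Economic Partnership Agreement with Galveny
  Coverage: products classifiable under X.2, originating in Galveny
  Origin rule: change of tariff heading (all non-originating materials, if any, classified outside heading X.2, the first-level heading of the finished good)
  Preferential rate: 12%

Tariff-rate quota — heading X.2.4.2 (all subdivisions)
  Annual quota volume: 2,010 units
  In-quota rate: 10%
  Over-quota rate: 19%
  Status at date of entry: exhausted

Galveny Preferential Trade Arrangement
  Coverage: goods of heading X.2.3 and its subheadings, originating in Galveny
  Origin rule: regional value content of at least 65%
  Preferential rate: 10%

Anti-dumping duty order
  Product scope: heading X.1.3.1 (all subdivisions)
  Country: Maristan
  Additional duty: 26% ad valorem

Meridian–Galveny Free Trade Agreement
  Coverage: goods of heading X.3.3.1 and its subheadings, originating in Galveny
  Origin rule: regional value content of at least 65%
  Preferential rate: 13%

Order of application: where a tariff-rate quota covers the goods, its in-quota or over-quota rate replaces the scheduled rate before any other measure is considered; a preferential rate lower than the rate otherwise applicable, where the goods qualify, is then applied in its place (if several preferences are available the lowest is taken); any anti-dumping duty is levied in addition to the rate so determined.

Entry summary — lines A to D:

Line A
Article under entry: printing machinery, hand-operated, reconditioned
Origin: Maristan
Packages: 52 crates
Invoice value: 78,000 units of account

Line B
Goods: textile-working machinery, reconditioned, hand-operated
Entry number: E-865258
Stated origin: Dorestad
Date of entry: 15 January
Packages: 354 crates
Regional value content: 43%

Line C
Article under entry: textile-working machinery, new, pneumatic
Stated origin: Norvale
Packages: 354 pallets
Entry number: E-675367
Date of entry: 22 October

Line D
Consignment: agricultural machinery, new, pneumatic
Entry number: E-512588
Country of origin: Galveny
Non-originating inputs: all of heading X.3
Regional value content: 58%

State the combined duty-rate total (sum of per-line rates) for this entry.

54%

Line A: printing → X.1; hand-operated → X.1.2; reconditioned → X.1.2.1. Scheduled 30%. No special measure applies. → 30%.
Line B: textile-working → X.3; hand-operated → X.3.2; reconditioned → X.3.2.3. Scheduled 4%. Dorestad agreement on X.1.4.1: X.3.2.3 not covered. → 4%.
Line C: textile-working → X.3; pneumatic → X.3.3; new → X.3.3.2. Scheduled 8%. No special measure applies. → 8%.
Line D: agricultural → X.2; pneumatic → X.2.3; new → X.2.3.2. Scheduled 28%. Galveny agreement on X.2: CTH met → 12% available; Galveny agreement on X.2.3: RVC < 65%; Galveny agreement on X.3.3.1: X.2.3.2 not covered; preferential 12%. → 12%.
Sum: 30% + 4% + 8% + 12% = 54%.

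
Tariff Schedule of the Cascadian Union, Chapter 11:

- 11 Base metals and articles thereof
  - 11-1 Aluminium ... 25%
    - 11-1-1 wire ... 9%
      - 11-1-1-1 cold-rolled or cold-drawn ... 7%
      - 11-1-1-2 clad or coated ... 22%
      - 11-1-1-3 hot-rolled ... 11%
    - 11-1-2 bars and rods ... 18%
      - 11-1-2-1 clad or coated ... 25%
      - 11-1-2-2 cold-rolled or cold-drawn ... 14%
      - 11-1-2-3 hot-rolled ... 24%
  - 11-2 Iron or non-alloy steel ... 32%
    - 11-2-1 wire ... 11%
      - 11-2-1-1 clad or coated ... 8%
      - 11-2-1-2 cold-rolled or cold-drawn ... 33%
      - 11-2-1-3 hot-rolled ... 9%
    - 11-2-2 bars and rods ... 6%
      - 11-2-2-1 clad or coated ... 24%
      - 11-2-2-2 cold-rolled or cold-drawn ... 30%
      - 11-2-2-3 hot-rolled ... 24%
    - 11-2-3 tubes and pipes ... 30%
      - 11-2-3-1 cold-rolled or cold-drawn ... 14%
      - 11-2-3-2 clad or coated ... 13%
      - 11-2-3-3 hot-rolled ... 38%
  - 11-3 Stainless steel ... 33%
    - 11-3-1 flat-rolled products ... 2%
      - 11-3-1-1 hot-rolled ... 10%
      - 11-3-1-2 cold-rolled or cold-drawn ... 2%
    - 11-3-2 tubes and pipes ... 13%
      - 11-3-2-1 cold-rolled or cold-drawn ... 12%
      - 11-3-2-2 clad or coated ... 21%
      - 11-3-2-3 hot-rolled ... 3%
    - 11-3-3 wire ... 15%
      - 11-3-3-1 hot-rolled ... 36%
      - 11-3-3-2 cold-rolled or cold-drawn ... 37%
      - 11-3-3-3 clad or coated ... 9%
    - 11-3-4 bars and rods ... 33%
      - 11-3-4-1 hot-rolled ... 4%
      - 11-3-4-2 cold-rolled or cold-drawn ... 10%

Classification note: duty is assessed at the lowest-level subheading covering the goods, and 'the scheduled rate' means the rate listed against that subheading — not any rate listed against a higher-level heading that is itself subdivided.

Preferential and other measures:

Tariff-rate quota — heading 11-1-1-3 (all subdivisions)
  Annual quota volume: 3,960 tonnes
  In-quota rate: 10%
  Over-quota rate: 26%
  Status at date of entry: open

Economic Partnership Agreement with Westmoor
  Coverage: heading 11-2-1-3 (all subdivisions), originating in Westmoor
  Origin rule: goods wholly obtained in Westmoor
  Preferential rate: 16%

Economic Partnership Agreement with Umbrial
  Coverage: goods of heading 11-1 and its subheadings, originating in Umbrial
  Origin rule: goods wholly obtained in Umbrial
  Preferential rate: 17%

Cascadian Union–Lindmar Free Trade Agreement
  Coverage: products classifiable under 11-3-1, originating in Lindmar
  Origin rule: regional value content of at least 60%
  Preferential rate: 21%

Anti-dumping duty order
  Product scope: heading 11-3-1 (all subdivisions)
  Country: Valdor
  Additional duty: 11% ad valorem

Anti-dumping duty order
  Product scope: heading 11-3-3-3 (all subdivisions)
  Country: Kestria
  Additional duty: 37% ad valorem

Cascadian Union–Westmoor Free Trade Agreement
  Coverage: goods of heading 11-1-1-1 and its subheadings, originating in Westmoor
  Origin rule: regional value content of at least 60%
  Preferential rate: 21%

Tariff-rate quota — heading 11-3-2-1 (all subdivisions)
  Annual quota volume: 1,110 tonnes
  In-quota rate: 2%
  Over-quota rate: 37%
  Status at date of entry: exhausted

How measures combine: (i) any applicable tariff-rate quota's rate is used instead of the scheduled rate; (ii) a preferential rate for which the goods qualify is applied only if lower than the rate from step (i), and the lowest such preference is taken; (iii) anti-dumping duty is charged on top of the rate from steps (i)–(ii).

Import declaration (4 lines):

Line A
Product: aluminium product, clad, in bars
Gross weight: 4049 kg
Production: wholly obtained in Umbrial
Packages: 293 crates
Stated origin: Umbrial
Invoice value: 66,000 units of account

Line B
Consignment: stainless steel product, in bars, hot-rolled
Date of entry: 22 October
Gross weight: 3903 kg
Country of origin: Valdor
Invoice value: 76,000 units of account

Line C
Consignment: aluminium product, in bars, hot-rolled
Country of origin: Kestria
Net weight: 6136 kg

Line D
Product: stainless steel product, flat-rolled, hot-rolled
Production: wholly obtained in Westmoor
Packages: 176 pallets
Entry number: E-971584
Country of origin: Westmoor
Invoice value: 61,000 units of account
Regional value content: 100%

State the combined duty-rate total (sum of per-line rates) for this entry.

Line A: aluminium → 11-1; in bars → 11-1-2; clad → 11-1-2-1. Scheduled 25%. Umbrial agreement on 11-1: wholly obtained → 17% available; preferential 17%. → 17%.
Line B: stainless steel → 11-3; in bars → 11-3-4; hot-rolled → 11-3-4-1. Scheduled 4%. No special measure applies. → 4%.
Line C: aluminium → 11-1; in bars → 11-1-2; hot-rolled → 11-1-2-3. Scheduled 24%. No special measure applies. → 24%.
Line D: stainless steel → 11-3; flat-rolled → 11-3-1; hot-rolled → 11-3-1-1. Scheduled 10%. Westmoor agreement on 11-2-1-3: 11-3-1-1 not covered; Westmoor agreement on 11-1-1-1: 11-3-1-1 not covered. → 10%.
Sum: 17% + 4% + 24% + 10% = 55%.

55%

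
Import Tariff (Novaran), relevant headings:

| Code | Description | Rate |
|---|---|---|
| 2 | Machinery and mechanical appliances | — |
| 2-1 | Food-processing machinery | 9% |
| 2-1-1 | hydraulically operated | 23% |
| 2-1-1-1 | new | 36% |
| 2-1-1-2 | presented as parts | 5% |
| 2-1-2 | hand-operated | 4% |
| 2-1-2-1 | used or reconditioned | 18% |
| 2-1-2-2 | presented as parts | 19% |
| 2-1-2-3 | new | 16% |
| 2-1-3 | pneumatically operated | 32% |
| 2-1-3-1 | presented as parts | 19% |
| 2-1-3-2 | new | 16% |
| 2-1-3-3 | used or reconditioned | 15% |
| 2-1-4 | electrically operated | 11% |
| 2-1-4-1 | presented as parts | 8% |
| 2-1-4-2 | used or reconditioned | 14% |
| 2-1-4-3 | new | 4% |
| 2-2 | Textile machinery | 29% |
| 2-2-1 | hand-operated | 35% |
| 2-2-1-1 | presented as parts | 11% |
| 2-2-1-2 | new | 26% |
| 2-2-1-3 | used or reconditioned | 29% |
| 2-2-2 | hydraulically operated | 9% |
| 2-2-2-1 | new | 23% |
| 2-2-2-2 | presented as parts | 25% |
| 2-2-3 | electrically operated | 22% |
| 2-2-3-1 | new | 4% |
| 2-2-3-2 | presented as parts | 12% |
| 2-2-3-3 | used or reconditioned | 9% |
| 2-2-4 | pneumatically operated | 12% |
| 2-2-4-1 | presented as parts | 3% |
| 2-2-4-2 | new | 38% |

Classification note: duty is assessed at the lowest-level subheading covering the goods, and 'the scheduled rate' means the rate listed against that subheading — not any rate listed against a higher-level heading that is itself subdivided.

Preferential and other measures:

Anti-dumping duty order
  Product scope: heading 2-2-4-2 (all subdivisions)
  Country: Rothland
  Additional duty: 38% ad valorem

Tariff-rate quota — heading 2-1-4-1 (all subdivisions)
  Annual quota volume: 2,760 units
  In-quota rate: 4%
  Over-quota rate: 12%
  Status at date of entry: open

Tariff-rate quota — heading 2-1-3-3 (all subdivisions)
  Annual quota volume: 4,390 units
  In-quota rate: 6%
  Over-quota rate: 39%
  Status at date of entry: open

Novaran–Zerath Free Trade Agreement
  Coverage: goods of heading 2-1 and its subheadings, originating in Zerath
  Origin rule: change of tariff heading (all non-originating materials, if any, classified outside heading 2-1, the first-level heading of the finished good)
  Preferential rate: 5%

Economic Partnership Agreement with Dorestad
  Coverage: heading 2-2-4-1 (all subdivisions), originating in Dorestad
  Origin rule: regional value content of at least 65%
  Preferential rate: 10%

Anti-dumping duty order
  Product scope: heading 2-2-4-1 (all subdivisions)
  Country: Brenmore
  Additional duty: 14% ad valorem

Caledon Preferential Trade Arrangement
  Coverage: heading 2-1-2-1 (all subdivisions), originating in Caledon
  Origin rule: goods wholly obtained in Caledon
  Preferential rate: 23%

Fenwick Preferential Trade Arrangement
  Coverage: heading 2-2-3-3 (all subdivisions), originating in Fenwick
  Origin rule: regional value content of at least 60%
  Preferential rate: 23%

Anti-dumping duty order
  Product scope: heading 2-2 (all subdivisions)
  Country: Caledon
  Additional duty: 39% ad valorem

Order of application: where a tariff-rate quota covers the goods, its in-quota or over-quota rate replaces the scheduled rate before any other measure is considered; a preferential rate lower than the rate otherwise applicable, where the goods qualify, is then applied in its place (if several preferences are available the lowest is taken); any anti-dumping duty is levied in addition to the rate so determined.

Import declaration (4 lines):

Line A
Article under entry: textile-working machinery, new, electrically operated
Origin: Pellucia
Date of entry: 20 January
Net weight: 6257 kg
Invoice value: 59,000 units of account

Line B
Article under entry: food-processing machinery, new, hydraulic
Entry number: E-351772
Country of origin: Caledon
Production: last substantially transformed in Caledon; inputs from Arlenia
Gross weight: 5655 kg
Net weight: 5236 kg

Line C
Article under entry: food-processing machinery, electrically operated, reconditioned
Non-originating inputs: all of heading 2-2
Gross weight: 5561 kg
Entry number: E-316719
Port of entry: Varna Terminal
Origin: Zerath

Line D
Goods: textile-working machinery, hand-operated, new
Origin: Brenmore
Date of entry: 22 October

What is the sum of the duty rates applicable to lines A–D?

71%

Line A: textile-working → 2-2; electrically operated → 2-2-3; new → 2-2-3-1. Scheduled 4%. No special measure applies. → 4%.
Line B: food-processing → 2-1; hydraulic → 2-1-1; new → 2-1-1-1. Scheduled 36%. Caledon agreement on 2-1-2-1: 2-1-1-1 not covered. → 36%.
Line C: food-processing → 2-1; electrically operated → 2-1-4; reconditioned → 2-1-4-2. Scheduled 14%. Zerath agreement on 2-1: CTH met → 5% available; preferential 5%. → 5%.
Line D: textile-working → 2-2; hand-operated → 2-2-1; new → 2-2-1-2. Scheduled 26%. No special measure applies. → 26%.
Sum: 4% + 36% + 5% + 26% = 71%.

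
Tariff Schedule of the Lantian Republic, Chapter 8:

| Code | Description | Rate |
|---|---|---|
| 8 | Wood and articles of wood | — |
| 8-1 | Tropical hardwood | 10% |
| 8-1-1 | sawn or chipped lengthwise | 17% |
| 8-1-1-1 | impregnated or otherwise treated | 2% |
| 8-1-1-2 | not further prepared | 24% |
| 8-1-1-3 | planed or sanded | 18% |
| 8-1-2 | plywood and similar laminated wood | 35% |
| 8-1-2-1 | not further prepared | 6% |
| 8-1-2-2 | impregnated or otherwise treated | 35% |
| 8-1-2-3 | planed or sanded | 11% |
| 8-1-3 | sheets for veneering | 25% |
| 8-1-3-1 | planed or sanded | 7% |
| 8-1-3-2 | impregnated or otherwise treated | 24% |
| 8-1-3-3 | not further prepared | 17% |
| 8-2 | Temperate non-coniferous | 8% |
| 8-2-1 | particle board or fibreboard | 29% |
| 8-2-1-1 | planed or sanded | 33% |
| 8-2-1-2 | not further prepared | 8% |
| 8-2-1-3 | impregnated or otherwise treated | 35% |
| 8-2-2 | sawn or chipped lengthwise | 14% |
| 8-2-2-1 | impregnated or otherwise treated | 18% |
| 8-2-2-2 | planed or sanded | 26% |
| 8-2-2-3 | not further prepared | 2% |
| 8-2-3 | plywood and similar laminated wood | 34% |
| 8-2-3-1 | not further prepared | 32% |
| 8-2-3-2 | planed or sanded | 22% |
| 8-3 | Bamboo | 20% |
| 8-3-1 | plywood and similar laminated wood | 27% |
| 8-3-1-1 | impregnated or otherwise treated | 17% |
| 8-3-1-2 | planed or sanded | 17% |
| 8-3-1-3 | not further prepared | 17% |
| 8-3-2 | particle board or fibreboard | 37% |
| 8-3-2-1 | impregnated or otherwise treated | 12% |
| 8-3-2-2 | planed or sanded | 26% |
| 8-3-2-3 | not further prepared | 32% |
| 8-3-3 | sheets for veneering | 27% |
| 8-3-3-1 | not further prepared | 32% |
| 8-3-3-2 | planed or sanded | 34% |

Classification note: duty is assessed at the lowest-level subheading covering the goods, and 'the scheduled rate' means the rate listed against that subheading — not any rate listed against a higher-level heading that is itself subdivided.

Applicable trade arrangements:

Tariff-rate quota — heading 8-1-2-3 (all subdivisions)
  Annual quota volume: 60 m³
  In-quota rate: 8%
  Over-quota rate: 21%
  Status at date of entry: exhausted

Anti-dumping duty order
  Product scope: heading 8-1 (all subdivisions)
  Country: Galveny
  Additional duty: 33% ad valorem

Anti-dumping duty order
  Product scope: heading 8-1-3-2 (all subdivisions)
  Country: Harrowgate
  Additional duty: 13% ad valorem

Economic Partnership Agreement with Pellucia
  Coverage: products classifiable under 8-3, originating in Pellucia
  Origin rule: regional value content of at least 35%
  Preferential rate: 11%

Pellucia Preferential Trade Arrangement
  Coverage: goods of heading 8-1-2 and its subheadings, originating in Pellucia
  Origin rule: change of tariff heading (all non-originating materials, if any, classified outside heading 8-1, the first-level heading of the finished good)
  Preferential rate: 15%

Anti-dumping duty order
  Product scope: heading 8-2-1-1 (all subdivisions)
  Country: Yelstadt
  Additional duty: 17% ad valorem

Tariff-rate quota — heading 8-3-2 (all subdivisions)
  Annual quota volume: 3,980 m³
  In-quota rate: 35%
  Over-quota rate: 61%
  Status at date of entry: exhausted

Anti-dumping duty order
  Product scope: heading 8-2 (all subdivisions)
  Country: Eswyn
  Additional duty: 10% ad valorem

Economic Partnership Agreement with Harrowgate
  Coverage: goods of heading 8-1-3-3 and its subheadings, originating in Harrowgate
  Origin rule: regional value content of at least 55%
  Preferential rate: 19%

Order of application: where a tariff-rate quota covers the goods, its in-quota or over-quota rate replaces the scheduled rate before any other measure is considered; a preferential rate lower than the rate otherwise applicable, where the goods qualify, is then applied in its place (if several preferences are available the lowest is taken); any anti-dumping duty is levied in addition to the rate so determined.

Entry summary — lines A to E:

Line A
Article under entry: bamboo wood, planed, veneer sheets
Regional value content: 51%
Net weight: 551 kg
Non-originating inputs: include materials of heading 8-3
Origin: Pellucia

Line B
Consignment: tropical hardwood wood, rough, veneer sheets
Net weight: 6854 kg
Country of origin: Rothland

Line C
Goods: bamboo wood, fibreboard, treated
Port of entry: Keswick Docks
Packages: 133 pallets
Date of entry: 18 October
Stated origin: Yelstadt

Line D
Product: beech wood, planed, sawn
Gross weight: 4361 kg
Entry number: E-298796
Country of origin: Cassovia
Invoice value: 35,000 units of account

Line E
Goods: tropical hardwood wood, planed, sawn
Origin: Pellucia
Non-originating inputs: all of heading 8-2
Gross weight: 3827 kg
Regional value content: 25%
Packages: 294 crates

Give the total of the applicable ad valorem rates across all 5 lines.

133%

Line A: bamboo → 8-3; veneer sheets → 8-3-3; planed → 8-3-3-2. Scheduled 34%. Pellucia agreement on 8-3: RVC ≥ 35% → 11% available; Pellucia agreement on 8-1-2: 8-3-3-2 not covered; preferential 11%. → 11%.
Line B: tropical hardwood → 8-1; veneer sheets → 8-1-3; rough → 8-1-3-3. Scheduled 17%. No special measure applies. → 17%.
Line C: bamboo → 8-3; fibreboard → 8-3-2; treated → 8-3-2-1. Scheduled 12%. quota on 8-3-2 exhausted → over-quota 61%. → 61%.
Line D: beech → 8-2; sawn → 8-2-2; planed → 8-2-2-2. Scheduled 26%. No special measure applies. → 26%.
Line E: tropical hardwood → 8-1; sawn → 8-1-1; planed → 8-1-1-3. Scheduled 18%. Pellucia agreement on 8-3: 8-1-1-3 not covered; Pellucia agreement on 8-1-2: 8-1-1-3 not covered. → 18%.
Sum: 11% + 17% + 61% + 26% + 18% = 133%.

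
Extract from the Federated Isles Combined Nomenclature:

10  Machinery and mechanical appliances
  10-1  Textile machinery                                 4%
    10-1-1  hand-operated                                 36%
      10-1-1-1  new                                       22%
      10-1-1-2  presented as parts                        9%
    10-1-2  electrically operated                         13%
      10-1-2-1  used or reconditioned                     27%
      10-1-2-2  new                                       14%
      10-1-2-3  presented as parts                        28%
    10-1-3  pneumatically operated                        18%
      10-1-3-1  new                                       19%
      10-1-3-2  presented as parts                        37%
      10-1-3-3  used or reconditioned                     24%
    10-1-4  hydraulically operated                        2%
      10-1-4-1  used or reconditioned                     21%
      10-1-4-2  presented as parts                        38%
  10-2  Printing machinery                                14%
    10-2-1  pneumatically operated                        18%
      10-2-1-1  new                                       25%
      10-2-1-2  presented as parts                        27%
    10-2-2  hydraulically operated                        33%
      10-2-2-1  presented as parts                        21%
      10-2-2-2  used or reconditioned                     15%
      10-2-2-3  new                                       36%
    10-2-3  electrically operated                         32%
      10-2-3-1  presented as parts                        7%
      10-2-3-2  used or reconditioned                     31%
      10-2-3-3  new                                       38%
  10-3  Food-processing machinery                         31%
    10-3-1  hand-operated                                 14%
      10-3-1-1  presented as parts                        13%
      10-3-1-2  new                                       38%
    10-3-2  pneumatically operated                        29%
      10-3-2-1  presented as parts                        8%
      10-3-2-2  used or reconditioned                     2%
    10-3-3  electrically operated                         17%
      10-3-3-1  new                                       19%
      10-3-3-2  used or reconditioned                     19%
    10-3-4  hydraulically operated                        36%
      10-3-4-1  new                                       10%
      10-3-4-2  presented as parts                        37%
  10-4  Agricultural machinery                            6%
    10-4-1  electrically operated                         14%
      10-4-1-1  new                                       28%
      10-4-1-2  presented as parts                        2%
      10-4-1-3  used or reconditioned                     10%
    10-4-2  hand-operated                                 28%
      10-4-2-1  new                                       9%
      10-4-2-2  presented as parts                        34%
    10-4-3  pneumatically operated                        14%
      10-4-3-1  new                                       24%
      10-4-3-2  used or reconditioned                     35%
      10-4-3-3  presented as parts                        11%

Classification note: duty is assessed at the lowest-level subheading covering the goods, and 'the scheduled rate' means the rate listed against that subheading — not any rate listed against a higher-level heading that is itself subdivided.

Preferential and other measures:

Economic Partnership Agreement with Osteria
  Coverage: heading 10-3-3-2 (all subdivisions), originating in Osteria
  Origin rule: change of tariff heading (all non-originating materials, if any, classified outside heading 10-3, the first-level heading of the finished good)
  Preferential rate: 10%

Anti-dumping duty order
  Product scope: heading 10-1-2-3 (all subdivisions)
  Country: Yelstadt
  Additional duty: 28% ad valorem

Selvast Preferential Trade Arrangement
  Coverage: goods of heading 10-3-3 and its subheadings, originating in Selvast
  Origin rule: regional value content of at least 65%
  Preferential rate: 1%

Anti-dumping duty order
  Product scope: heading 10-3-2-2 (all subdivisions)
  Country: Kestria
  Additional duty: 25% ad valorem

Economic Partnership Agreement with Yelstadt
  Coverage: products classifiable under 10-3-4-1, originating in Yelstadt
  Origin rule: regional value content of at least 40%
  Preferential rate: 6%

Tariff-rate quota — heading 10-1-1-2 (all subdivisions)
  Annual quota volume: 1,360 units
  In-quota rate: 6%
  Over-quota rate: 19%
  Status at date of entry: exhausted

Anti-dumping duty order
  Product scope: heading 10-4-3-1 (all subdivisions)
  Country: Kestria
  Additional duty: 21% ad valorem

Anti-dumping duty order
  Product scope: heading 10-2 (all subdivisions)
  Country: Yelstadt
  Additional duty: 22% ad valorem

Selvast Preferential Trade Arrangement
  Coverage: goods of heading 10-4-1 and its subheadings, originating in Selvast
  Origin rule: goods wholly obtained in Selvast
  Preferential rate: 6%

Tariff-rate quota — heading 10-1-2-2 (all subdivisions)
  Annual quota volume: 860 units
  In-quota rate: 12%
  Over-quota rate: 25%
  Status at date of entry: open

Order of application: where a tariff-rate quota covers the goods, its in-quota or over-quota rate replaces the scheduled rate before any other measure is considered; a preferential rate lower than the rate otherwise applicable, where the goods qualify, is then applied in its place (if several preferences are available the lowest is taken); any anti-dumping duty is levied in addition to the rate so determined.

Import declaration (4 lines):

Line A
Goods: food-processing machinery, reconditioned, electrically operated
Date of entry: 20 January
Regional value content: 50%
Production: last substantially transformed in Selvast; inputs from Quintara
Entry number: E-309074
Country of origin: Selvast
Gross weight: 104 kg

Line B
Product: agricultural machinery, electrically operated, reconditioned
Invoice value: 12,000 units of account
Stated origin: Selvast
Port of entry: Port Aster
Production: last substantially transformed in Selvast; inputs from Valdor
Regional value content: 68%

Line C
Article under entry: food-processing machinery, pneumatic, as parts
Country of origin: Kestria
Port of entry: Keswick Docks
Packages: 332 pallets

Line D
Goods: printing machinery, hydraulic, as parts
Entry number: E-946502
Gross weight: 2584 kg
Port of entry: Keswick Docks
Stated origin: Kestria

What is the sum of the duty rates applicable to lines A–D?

Line A: food-processing → 10-3; electrically operated → 10-3-3; reconditioned → 10-3-3-2. Scheduled 19%. Selvast agreement on 10-3-3: RVC < 65%; Selvast agreement on 10-4-1: 10-3-3-2 not covered. → 19%.
Line B: agricultural → 10-4; electrically operated → 10-4-1; reconditioned → 10-4-1-3. Scheduled 10%. Selvast agreement on 10-3-3: 10-4-1-3 not covered; Selvast agreement on 10-4-1: not wholly obtained. → 10%.
Line C: food-processing → 10-3; pneumatic → 10-3-2; as parts → 10-3-2-1. Scheduled 8%. No special measure applies. → 8%.
Line D: printing → 10-2; hydraulic → 10-2-2; as parts → 10-2-2-1. Scheduled 21%. No special measure applies. → 21%.
Sum: 19% + 10% + 8% + 21% = 58%.

58%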